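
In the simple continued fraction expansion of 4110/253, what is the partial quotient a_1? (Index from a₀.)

4

4110 = 16·253 + 62   →  a_0 = 16
253 = 4·62 + 5   →  a_1 = 4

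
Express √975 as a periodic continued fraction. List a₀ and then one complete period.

[31; 4, 2, 4, 62]

a₀ = ⌊√975⌋ = 31.
With m₀=0, d₀=1 and mₖ₊₁ = dₖaₖ − mₖ, dₖ₊₁ = (n − mₖ₊₁²)/dₖ, aₖ₊₁ = ⌊(a₀+mₖ₊₁)/dₖ₊₁⌋:
  k=1: m=31, d=14, a=4
  k=2: m=25, d=25, a=2
  k=3: m=25, d=14, a=4
  k=4: m=31, d=1, a=62
d=1 and a=2a₀=62 at k=4, so the next step gives (m, d) = (31, 14) again — its k=1 value — and the period has length 4.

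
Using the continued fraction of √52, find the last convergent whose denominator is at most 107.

649/90

√52 = [7; 4, 1, 2, 1, 4, 14, …] (period length 6).
Convergents:
  p_0/q_0 = 7/1
  p_1/q_1 = 29/4
  p_2/q_2 = 36/5
  p_3/q_3 = 101/14
  p_4/q_4 = 137/19
  p_5/q_5 = 649/90
  p_6/q_6 = 9223/1279
q_5 = 90 ≤ 107 < 1279 = q_6, so the answer is 649/90.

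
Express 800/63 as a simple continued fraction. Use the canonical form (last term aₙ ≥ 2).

[12; 1, 2, 3, 6]

800 = 12×63 + 44
63 = 1×44 + 19
44 = 2×19 + 6
19 = 3×6 + 1
6 = 6×1 + 0  (stop)
So 800/63 = [12; 1, 2, 3, 6].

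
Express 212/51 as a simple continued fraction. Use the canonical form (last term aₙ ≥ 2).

212 = 4·51 + 8
51 = 6·8 + 3
8 = 2·3 + 2
3 = 1·2 + 1
2 = 2·1 + 0  (stop)
So 212/51 = [4; 6, 2, 1, 2].

[4; 6, 2, 1, 2]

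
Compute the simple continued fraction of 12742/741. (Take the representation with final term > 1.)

[17; 5, 9, 16]

12742 = 17·741 + 145
741 = 5·145 + 16
145 = 9·16 + 1
16 = 16·1 + 0  (stop)
So 12742/741 = [17; 5, 9, 16].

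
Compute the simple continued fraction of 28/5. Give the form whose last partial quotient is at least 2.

28 = 5·5 + 3
5 = 1·3 + 2
3 = 1·2 + 1
2 = 2·1 + 0  (stop)
So 28/5 = [5; 1, 1, 2].

[5; 1, 1, 2]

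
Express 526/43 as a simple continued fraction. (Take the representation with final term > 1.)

526 = 12*43 + 10
43 = 4*10 + 3
10 = 3*3 + 1
3 = 3*1 + 0  (stop)
So 526/43 = [12; 4, 3, 3].

[12; 4, 3, 3]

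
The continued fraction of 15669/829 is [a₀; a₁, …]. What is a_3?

15669 = 18·829 + 747   →  a_0 = 18
829 = 1·747 + 82   →  a_1 = 1
747 = 9·82 + 9   →  a_2 = 9
82 = 9·9 + 1   →  a_3 = 9

9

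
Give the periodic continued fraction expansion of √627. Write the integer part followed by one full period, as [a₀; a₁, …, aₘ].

a₀ = ⌊√627⌋ = 25.
With m₀=0, d₀=1 and mₖ₊₁ = dₖaₖ − mₖ, dₖ₊₁ = (n − mₖ₊₁²)/dₖ, aₖ₊₁ = ⌊(a₀+mₖ₊₁)/dₖ₊₁⌋:
  k=1: m=25, d=2, a=25
  k=2: m=25, d=1, a=50
d=1 and a=2a₀=50 at k=2, so the next step gives (m, d) = (25, 2) again — its k=1 value — and the period has length 2.

[25; 25, 50]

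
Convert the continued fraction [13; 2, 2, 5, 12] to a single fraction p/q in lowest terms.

Using pₖ = aₖpₖ₋₁ + pₖ₋₂ and qₖ = aₖqₖ₋₁ + qₖ₋₂:
  k=0: a=13, p=13, q=1
  k=1: a=2, p=27, q=2
  k=2: a=2, p=67, q=5
  k=3: a=5, p=362, q=27
  k=4: a=12, p=4411, q=329

4411/329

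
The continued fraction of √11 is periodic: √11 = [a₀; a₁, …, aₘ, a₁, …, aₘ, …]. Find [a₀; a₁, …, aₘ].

[3; 3, 6]

a₀ = ⌊√11⌋ = 3.
With m₀=0, d₀=1 and mₖ₊₁ = dₖaₖ − mₖ, dₖ₊₁ = (n − mₖ₊₁²)/dₖ, aₖ₊₁ = ⌊(a₀+mₖ₊₁)/dₖ₊₁⌋:
  k=1: m=3, d=2, a=3
  k=2: m=3, d=1, a=6
d=1 and a=2a₀=6 at k=2, so the next step gives (m, d) = (3, 2) again — its k=1 value — and the period has length 2.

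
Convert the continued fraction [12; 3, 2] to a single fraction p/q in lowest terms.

Using pₖ = aₖpₖ₋₁ + pₖ₋₂ and qₖ = aₖqₖ₋₁ + qₖ₋₂:
  k=0: a=12, p=12, q=1
  k=1: a=3, p=37, q=3
  k=2: a=2, p=86, q=7

86/7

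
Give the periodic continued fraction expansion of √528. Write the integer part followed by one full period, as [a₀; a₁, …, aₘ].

a₀ = ⌊√528⌋ = 22.
With m₀=0, d₀=1 and mₖ₊₁ = dₖaₖ − mₖ, dₖ₊₁ = (n − mₖ₊₁²)/dₖ, aₖ₊₁ = ⌊(a₀+mₖ₊₁)/dₖ₊₁⌋:
  k=1: m=22, d=44, a=1
  k=2: m=22, d=1, a=44
d=1 and a=2a₀=44 at k=2, so the next step gives (m, d) = (22, 44) again — its k=1 value — and the period has length 2.

[22; 1, 44]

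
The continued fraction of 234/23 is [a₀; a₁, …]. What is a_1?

234 = 10·23 + 4   →  a_0 = 10
23 = 5·4 + 3   →  a_1 = 5

5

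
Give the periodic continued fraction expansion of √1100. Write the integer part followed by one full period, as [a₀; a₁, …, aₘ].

[33; 6, 66]

a₀ = ⌊√1100⌋ = 33.
With m₀=0, d₀=1 and mₖ₊₁ = dₖaₖ − mₖ, dₖ₊₁ = (n − mₖ₊₁²)/dₖ, aₖ₊₁ = ⌊(a₀+mₖ₊₁)/dₖ₊₁⌋:
  k=1: m=33, d=11, a=6
  k=2: m=33, d=1, a=66
d=1 and a=2a₀=66 at k=2, so the next step gives (m, d) = (33, 11) again — its k=1 value — and the period has length 2.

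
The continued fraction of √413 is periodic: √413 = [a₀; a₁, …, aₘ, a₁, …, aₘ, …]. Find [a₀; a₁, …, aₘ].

[20; 3, 9, 1, 4, 1, 9, 3, 40]

a₀ = ⌊√413⌋ = 20.
With m₀=0, d₀=1 and mₖ₊₁ = dₖaₖ − mₖ, dₖ₊₁ = (n − mₖ₊₁²)/dₖ, aₖ₊₁ = ⌊(a₀+mₖ₊₁)/dₖ₊₁⌋:
  k=1: m=20, d=13, a=3
  k=2: m=19, d=4, a=9
  k=3: m=17, d=31, a=1
  k=4: m=14, d=7, a=4
  k=5: m=14, d=31, a=1
  k=6: m=17, d=4, a=9
  k=7: m=19, d=13, a=3
  k=8: m=20, d=1, a=40
d=1 and a=2a₀=40 at k=8, so the next step gives (m, d) = (20, 13) again — its k=1 value — and the period has length 8.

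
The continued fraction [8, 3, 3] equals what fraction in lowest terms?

83/10

Fold from the inside: start with 3/1.
  3 + 1/3 = 10/3
  8 + 3/10 = 83/10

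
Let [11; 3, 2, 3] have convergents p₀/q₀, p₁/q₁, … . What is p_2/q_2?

Using pₖ = aₖpₖ₋₁ + pₖ₋₂, qₖ = aₖqₖ₋₁ + qₖ₋₂ (with p₋₁=1, p₋₂=0, q₋₁=0, q₋₂=1):
  k=0: a=11, p=11, q=1
  k=1: a=3, p=34, q=3
  k=2: a=2, p=79, q=7

79/7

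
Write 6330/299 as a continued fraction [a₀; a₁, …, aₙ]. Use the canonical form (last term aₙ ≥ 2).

6330 = 21×299 + 51
299 = 5×51 + 44
51 = 1×44 + 7
44 = 6×7 + 2
7 = 3×2 + 1
2 = 2×1 + 0  (stop)
So 6330/299 = [21; 5, 1, 6, 3, 2].

[21; 5, 1, 6, 3, 2]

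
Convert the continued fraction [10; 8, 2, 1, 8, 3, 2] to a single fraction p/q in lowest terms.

15878/1569

Using pₖ = aₖpₖ₋₁ + pₖ₋₂ and qₖ = aₖqₖ₋₁ + qₖ₋₂:
  k=0: a=10, p=10, q=1
  k=1: a=8, p=81, q=8
  k=2: a=2, p=172, q=17
  k=3: a=1, p=253, q=25
  k=4: a=8, p=2196, q=217
  k=5: a=3, p=6841, q=676
  k=6: a=2, p=15878, q=1569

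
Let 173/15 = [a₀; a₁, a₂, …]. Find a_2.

1

173 = 11·15 + 8   →  a_0 = 11
15 = 1·8 + 7   →  a_1 = 1
8 = 1·7 + 1   →  a_2 = 1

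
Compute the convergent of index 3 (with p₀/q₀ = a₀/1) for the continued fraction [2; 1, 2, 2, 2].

Using pₖ = aₖpₖ₋₁ + pₖ₋₂, qₖ = aₖqₖ₋₁ + qₖ₋₂ (with p₋₁=1, p₋₂=0, q₋₁=0, q₋₂=1):
  k=0: a=2, p=2, q=1
  k=1: a=1, p=3, q=1
  k=2: a=2, p=8, q=3
  k=3: a=2, p=19, q=7

19/7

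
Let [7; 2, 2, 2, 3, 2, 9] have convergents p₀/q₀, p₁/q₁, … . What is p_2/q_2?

Using pₖ = aₖpₖ₋₁ + pₖ₋₂, qₖ = aₖqₖ₋₁ + qₖ₋₂ (with p₋₁=1, p₋₂=0, q₋₁=0, q₋₂=1):
  k=0: a=7, p=7, q=1
  k=1: a=2, p=15, q=2
  k=2: a=2, p=37, q=5

37/5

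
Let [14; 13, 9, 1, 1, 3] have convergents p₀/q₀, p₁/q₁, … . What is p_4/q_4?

Using pₖ = aₖpₖ₋₁ + pₖ₋₂, qₖ = aₖqₖ₋₁ + qₖ₋₂ (with p₋₁=1, p₋₂=0, q₋₁=0, q₋₂=1):
  k=0: a=14, p=14, q=1
  k=1: a=13, p=183, q=13
  k=2: a=9, p=1661, q=118
  k=3: a=1, p=1844, q=131
  k=4: a=1, p=3505, q=249

3505/249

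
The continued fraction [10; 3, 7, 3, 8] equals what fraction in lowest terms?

5923/574

Using pₖ = aₖpₖ₋₁ + pₖ₋₂ and qₖ = aₖqₖ₋₁ + qₖ₋₂:
  k=0: a=10, p=10, q=1
  k=1: a=3, p=31, q=3
  k=2: a=7, p=227, q=22
  k=3: a=3, p=712, q=69
  k=4: a=8, p=5923, q=574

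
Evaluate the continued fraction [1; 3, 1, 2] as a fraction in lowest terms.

14/11

Fold from the inside: start with 2/1.
  1 + 1/2 = 3/2
  3 + 2/3 = 11/3
  1 + 3/11 = 14/11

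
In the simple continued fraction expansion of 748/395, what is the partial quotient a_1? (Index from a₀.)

1

748 = 1·395 + 353   →  a_0 = 1
395 = 1·353 + 42   →  a_1 = 1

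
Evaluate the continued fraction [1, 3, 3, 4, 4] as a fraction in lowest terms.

Using pₖ = aₖpₖ₋₁ + pₖ₋₂ and qₖ = aₖqₖ₋₁ + qₖ₋₂:
  k=0: a=1, p=1, q=1
  k=1: a=3, p=4, q=3
  k=2: a=3, p=13, q=10
  k=3: a=4, p=56, q=43
  k=4: a=4, p=237, q=182

237/182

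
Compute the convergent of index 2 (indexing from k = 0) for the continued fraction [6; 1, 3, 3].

27/4

Using pₖ = aₖpₖ₋₁ + pₖ₋₂, qₖ = aₖqₖ₋₁ + qₖ₋₂ (with p₋₁=1, p₋₂=0, q₋₁=0, q₋₂=1):
  k=0: a=6, p=6, q=1
  k=1: a=1, p=7, q=1
  k=2: a=3, p=27, q=4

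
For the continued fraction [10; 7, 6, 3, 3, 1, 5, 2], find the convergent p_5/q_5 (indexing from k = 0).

5952/587

Using pₖ = aₖpₖ₋₁ + pₖ₋₂, qₖ = aₖqₖ₋₁ + qₖ₋₂ (with p₋₁=1, p₋₂=0, q₋₁=0, q₋₂=1):
  k=0: a=10, p=10, q=1
  k=1: a=7, p=71, q=7
  k=2: a=6, p=436, q=43
  k=3: a=3, p=1379, q=136
  k=4: a=3, p=4573, q=451
  k=5: a=1, p=5952, q=587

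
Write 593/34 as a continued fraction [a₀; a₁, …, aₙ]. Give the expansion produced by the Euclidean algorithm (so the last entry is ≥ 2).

593 = 17·34 + 15
34 = 2·15 + 4
15 = 3·4 + 3
4 = 1·3 + 1
3 = 3·1 + 0  (stop)
So 593/34 = [17; 2, 3, 1, 3].

[17; 2, 3, 1, 3]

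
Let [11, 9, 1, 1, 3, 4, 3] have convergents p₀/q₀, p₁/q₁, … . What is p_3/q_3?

211/19

Using pₖ = aₖpₖ₋₁ + pₖ₋₂, qₖ = aₖqₖ₋₁ + qₖ₋₂ (with p₋₁=1, p₋₂=0, q₋₁=0, q₋₂=1):
  k=0: a=11, p=11, q=1
  k=1: a=9, p=100, q=9
  k=2: a=1, p=111, q=10
  k=3: a=1, p=211, q=19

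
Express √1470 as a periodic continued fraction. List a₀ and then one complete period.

[38; 2, 1, 14, 1, 2, 76]

a₀ = ⌊√1470⌋ = 38.
With m₀=0, d₀=1 and mₖ₊₁ = dₖaₖ − mₖ, dₖ₊₁ = (n − mₖ₊₁²)/dₖ, aₖ₊₁ = ⌊(a₀+mₖ₊₁)/dₖ₊₁⌋:
  k=1: m=38, d=26, a=2
  k=2: m=14, d=49, a=1
  k=3: m=35, d=5, a=14
  k=4: m=35, d=49, a=1
  k=5: m=14, d=26, a=2
  k=6: m=38, d=1, a=76
d=1 and a=2a₀=76 at k=6, so the next step gives (m, d) = (38, 26) again — its k=1 value — and the period has length 6.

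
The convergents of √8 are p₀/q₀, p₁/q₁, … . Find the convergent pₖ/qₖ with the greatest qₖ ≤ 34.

√8 = [2; 1, 4, …] (period length 2).
Convergents:
  p_0/q_0 = 2/1
  p_1/q_1 = 3/1
  p_2/q_2 = 14/5
  p_3/q_3 = 17/6
  p_4/q_4 = 82/29
  p_5/q_5 = 99/35
q_4 = 29 ≤ 34 < 35 = q_5, so the answer is 82/29.

82/29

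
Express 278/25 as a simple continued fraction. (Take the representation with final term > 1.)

278 = 11*25 + 3
25 = 8*3 + 1
3 = 3*1 + 0  (stop)
So 278/25 = [11; 8, 3].

[11; 8, 3]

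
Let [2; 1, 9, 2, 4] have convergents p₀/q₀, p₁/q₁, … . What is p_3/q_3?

Using pₖ = aₖpₖ₋₁ + pₖ₋₂, qₖ = aₖqₖ₋₁ + qₖ₋₂ (with p₋₁=1, p₋₂=0, q₋₁=0, q₋₂=1):
  k=0: a=2, p=2, q=1
  k=1: a=1, p=3, q=1
  k=2: a=9, p=29, q=10
  k=3: a=2, p=61, q=21

61/21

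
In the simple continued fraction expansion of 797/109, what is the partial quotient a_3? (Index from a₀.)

1

797 = 7·109 + 34   →  a_0 = 7
109 = 3·34 + 7   →  a_1 = 3
34 = 4·7 + 6   →  a_2 = 4
7 = 1·6 + 1   →  a_3 = 1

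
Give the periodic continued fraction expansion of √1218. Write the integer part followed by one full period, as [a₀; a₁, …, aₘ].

a₀ = ⌊√1218⌋ = 34.

[34; 1, 8, 1, 68]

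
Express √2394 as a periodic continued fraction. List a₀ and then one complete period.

[48; 1, 12, 1, 96]

a₀ = ⌊√2394⌋ = 48.
With m₀=0, d₀=1 and mₖ₊₁ = dₖaₖ − mₖ, dₖ₊₁ = (n − mₖ₊₁²)/dₖ, aₖ₊₁ = ⌊(a₀+mₖ₊₁)/dₖ₊₁⌋:
  k=1: m=48, d=90, a=1
  k=2: m=42, d=7, a=12
  k=3: m=42, d=90, a=1
  k=4: m=48, d=1, a=96
d=1 and a=2a₀=96 at k=4, so the next step gives (m, d) = (48, 90) again — its k=1 value — and the period has length 4.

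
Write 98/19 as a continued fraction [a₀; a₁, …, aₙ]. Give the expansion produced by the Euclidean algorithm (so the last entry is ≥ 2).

[5; 6, 3]

98 = 5×19 + 3
19 = 6×3 + 1
3 = 3×1 + 0  (stop)
So 98/19 = [5; 6, 3].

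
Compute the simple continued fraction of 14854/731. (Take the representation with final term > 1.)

[20; 3, 8, 14, 2]

14854 = 20·731 + 234
731 = 3·234 + 29
234 = 8·29 + 2
29 = 14·2 + 1
2 = 2·1 + 0  (stop)
So 14854/731 = [20; 3, 8, 14, 2].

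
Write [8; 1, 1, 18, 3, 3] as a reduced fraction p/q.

Fold from the inside: start with 3/1.
  3 + 1/3 = 10/3
  18 + 3/10 = 183/10
  1 + 10/183 = 193/183
  1 + 183/193 = 376/193
  8 + 193/376 = 3201/376

3201/376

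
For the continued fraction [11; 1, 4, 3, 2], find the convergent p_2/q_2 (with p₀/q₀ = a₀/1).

59/5

Using pₖ = aₖpₖ₋₁ + pₖ₋₂, qₖ = aₖqₖ₋₁ + qₖ₋₂ (with p₋₁=1, p₋₂=0, q₋₁=0, q₋₂=1):
  k=0: a=11, p=11, q=1
  k=1: a=1, p=12, q=1
  k=2: a=4, p=59, q=5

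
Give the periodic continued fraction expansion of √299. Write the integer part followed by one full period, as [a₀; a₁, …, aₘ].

[17; 3, 2, 3, 34]

a₀ = ⌊√299⌋ = 17.
With m₀=0, d₀=1 and mₖ₊₁ = dₖaₖ − mₖ, dₖ₊₁ = (n − mₖ₊₁²)/dₖ, aₖ₊₁ = ⌊(a₀+mₖ₊₁)/dₖ₊₁⌋:
  k=1: m=17, d=10, a=3
  k=2: m=13, d=13, a=2
  k=3: m=13, d=10, a=3
  k=4: m=17, d=1, a=34
d=1 and a=2a₀=34 at k=4, so the next step gives (m, d) = (17, 10) again — its k=1 value — and the period has length 4.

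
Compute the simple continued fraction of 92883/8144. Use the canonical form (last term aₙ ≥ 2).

[11; 2, 2, 7, 2, 7, 2, 6]

92883 = 11·8144 + 3299
8144 = 2·3299 + 1546
3299 = 2·1546 + 207
1546 = 7·207 + 97
207 = 2·97 + 13
97 = 7·13 + 6
13 = 2·6 + 1
6 = 6·1 + 0  (stop)
So 92883/8144 = [11; 2, 2, 7, 2, 7, 2, 6].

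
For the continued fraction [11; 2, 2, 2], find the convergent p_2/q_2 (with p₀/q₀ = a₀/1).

Using pₖ = aₖpₖ₋₁ + pₖ₋₂, qₖ = aₖqₖ₋₁ + qₖ₋₂ (with p₋₁=1, p₋₂=0, q₋₁=0, q₋₂=1):
  k=0: a=11, p=11, q=1
  k=1: a=2, p=23, q=2
  k=2: a=2, p=57, q=5

57/5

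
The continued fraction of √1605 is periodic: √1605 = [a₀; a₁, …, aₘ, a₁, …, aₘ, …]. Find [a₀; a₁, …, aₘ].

a₀ = ⌊√1605⌋ = 40.
With m₀=0, d₀=1 and mₖ₊₁ = dₖaₖ − mₖ, dₖ₊₁ = (n − mₖ₊₁²)/dₖ, aₖ₊₁ = ⌊(a₀+mₖ₊₁)/dₖ₊₁⌋:
  k=1: m=40, d=5, a=16
  k=2: m=40, d=1, a=80
d=1 and a=2a₀=80 at k=2, so the next step gives (m, d) = (40, 5) again — its k=1 value — and the period has length 2.

[40; 16, 80]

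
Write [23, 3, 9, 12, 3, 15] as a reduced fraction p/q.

Fold from the inside: start with 15/1.
  3 + 1/15 = 46/15
  12 + 15/46 = 567/46
  9 + 46/567 = 5149/567
  3 + 567/5149 = 16014/5149
  23 + 5149/16014 = 373471/16014

373471/16014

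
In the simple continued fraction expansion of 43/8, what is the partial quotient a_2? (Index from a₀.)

1

43 = 5·8 + 3   →  a_0 = 5
8 = 2·3 + 2   →  a_1 = 2
3 = 1·2 + 1   →  a_2 = 1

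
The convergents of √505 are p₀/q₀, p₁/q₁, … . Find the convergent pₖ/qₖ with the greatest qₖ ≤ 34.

382/17

√505 = [22; 2, 8, 2, 44, …] (period length 4).
Convergents:
  p_0/q_0 = 22/1
  p_1/q_1 = 45/2
  p_2/q_2 = 382/17
  p_3/q_3 = 809/36
q_2 = 17 ≤ 34 < 36 = q_3, so the answer is 382/17.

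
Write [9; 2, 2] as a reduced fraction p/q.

Fold from the inside: start with 2/1.
  2 + 1/2 = 5/2
  9 + 2/5 = 47/5

47/5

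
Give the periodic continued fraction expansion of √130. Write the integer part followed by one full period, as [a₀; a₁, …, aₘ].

[11; 2, 2, 22]

a₀ = ⌊√130⌋ = 11.
With m₀=0, d₀=1 and mₖ₊₁ = dₖaₖ − mₖ, dₖ₊₁ = (n − mₖ₊₁²)/dₖ, aₖ₊₁ = ⌊(a₀+mₖ₊₁)/dₖ₊₁⌋:
  k=1: m=11, d=9, a=2
  k=2: m=7, d=9, a=2
  k=3: m=11, d=1, a=22
d=1 and a=2a₀=22 at k=3, so the next step gives (m, d) = (11, 9) again — its k=1 value — and the period has length 3.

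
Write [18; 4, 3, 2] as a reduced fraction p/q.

Using pₖ = aₖpₖ₋₁ + pₖ₋₂ and qₖ = aₖqₖ₋₁ + qₖ₋₂:
  k=0: a=18, p=18, q=1
  k=1: a=4, p=73, q=4
  k=2: a=3, p=237, q=13
  k=3: a=2, p=547, q=30

547/30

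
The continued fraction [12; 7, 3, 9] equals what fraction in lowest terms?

2488/205

Fold from the inside: start with 9/1.
  3 + 1/9 = 28/9
  7 + 9/28 = 205/28
  12 + 28/205 = 2488/205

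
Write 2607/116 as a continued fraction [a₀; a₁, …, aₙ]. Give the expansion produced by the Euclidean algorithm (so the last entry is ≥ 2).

[22; 2, 9, 6]

2607 = 22*116 + 55
116 = 2*55 + 6
55 = 9*6 + 1
6 = 6*1 + 0  (stop)
So 2607/116 = [22; 2, 9, 6].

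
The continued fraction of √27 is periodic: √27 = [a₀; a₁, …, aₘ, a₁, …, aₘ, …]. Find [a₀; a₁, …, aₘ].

a₀ = ⌊√27⌋ = 5.

[5; 5, 10]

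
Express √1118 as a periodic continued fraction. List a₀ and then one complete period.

a₀ = ⌊√1118⌋ = 33.
With m₀=0, d₀=1 and mₖ₊₁ = dₖaₖ − mₖ, dₖ₊₁ = (n − mₖ₊₁²)/dₖ, aₖ₊₁ = ⌊(a₀+mₖ₊₁)/dₖ₊₁⌋:
  k=1: m=33, d=29, a=2
  k=2: m=25, d=17, a=3
  k=3: m=26, d=26, a=2
  k=4: m=26, d=17, a=3
  k=5: m=25, d=29, a=2
  k=6: m=33, d=1, a=66
d=1 and a=2a₀=66 at k=6, so the next step gives (m, d) = (33, 29) again — its k=1 value — and the period has length 6.

[33; 2, 3, 2, 3, 2, 66]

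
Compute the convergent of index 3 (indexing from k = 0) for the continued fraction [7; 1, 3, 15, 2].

473/61

Using pₖ = aₖpₖ₋₁ + pₖ₋₂, qₖ = aₖqₖ₋₁ + qₖ₋₂ (with p₋₁=1, p₋₂=0, q₋₁=0, q₋₂=1):
  k=0: a=7, p=7, q=1
  k=1: a=1, p=8, q=1
  k=2: a=3, p=31, q=4
  k=3: a=15, p=473, q=61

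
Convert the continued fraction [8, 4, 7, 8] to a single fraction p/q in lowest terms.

Fold from the inside: start with 8/1.
  7 + 1/8 = 57/8
  4 + 8/57 = 236/57
  8 + 57/236 = 1945/236

1945/236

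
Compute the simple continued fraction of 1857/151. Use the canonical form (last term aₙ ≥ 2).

1857 = 12·151 + 45
151 = 3·45 + 16
45 = 2·16 + 13
16 = 1·13 + 3
13 = 4·3 + 1
3 = 3·1 + 0  (stop)
So 1857/151 = [12; 3, 2, 1, 4, 3].

[12; 3, 2, 1, 4, 3]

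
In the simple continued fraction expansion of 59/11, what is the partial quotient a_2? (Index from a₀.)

59 = 5·11 + 4   →  a_0 = 5
11 = 2·4 + 3   →  a_1 = 2
4 = 1·3 + 1   →  a_2 = 1

1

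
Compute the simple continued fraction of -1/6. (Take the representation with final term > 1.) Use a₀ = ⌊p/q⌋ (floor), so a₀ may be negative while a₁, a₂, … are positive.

-1 = -1×6 + 5
6 = 1×5 + 1
5 = 5×1 + 0  (stop)
So -1/6 = [-1; 1, 5].

[-1; 1, 5]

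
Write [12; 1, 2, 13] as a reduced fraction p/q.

Using pₖ = aₖpₖ₋₁ + pₖ₋₂ and qₖ = aₖqₖ₋₁ + qₖ₋₂:
  k=0: a=12, p=12, q=1
  k=1: a=1, p=13, q=1
  k=2: a=2, p=38, q=3
  k=3: a=13, p=507, q=40

507/40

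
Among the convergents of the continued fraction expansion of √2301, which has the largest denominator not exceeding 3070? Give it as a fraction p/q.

145777/3039

√2301 = [47; 1, 30, 1, 94, …] (period length 4).
Convergents:
  p_0/q_0 = 47/1
  p_1/q_1 = 48/1
  p_2/q_2 = 1487/31
  p_3/q_3 = 1535/32
  p_4/q_4 = 145777/3039
  p_5/q_5 = 147312/3071
q_4 = 3039 ≤ 3070 < 3071 = q_5, so the answer is 145777/3039.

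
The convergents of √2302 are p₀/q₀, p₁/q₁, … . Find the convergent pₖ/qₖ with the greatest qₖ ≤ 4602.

√2302 = [47; 1, 46, 1, 94, …] (period length 4).
Convergents:
  p_0/q_0 = 47/1
  p_1/q_1 = 48/1
  p_2/q_2 = 2255/47
  p_3/q_3 = 2303/48
  p_4/q_4 = 218737/4559
  p_5/q_5 = 221040/4607
q_4 = 4559 ≤ 4602 < 4607 = q_5, so the answer is 218737/4559.

218737/4559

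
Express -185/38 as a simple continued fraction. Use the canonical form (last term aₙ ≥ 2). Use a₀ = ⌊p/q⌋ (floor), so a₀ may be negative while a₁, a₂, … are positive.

-185 = -5*38 + 5
38 = 7*5 + 3
5 = 1*3 + 2
3 = 1*2 + 1
2 = 2*1 + 0  (stop)
So -185/38 = [-5; 7, 1, 1, 2].

[-5; 7, 1, 1, 2]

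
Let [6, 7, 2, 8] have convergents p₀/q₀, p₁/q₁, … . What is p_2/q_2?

92/15

Using pₖ = aₖpₖ₋₁ + pₖ₋₂, qₖ = aₖqₖ₋₁ + qₖ₋₂ (with p₋₁=1, p₋₂=0, q₋₁=0, q₋₂=1):
  k=0: a=6, p=6, q=1
  k=1: a=7, p=43, q=7
  k=2: a=2, p=92, q=15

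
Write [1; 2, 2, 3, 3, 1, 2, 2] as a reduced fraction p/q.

673/477

Fold from the inside: start with 2/1.
  2 + 1/2 = 5/2
  1 + 2/5 = 7/5
  3 + 5/7 = 26/7
  3 + 7/26 = 85/26
  2 + 26/85 = 196/85
  2 + 85/196 = 477/196
  1 + 196/477 = 673/477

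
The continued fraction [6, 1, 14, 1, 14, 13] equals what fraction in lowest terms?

21665/3123

Fold from the inside: start with 13/1.
  14 + 1/13 = 183/13
  1 + 13/183 = 196/183
  14 + 183/196 = 2927/196
  1 + 196/2927 = 3123/2927
  6 + 2927/3123 = 21665/3123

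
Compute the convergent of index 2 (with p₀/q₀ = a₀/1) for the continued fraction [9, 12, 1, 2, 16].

Using pₖ = aₖpₖ₋₁ + pₖ₋₂, qₖ = aₖqₖ₋₁ + qₖ₋₂ (with p₋₁=1, p₋₂=0, q₋₁=0, q₋₂=1):
  k=0: a=9, p=9, q=1
  k=1: a=12, p=109, q=12
  k=2: a=1, p=118, q=13

118/13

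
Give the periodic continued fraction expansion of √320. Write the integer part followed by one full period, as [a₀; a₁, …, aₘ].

a₀ = ⌊√320⌋ = 17.
With m₀=0, d₀=1 and mₖ₊₁ = dₖaₖ − mₖ, dₖ₊₁ = (n − mₖ₊₁²)/dₖ, aₖ₊₁ = ⌊(a₀+mₖ₊₁)/dₖ₊₁⌋:
  k=1: m=17, d=31, a=1
  k=2: m=14, d=4, a=7
  k=3: m=14, d=31, a=1
  k=4: m=17, d=1, a=34
d=1 and a=2a₀=34 at k=4, so the next step gives (m, d) = (17, 31) again — its k=1 value — and the period has length 4.

[17; 1, 7, 1, 34]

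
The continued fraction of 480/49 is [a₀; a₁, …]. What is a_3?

480 = 9·49 + 39   →  a_0 = 9
49 = 1·39 + 10   →  a_1 = 1
39 = 3·10 + 9   →  a_2 = 3
10 = 1·9 + 1   →  a_3 = 1

1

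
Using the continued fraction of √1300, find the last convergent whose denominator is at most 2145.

46764/1297

√1300 = [36; 18, 72, …] (period length 2).
Convergents:
  p_0/q_0 = 36/1
  p_1/q_1 = 649/18
  p_2/q_2 = 46764/1297
  p_3/q_3 = 842401/23364
q_2 = 1297 ≤ 2145 < 23364 = q_3, so the answer is 46764/1297.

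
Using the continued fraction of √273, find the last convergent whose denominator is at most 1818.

√273 = [16; 1, 1, 10, 1, 1, 32, …] (period length 6).
Convergents:
  p_0/q_0 = 16/1
  p_1/q_1 = 17/1
  p_2/q_2 = 33/2
  p_3/q_3 = 347/21
  p_4/q_4 = 380/23
  p_5/q_5 = 727/44
  p_6/q_6 = 23644/1431
  p_7/q_7 = 24371/1475
  p_8/q_8 = 48015/2906
q_7 = 1475 ≤ 1818 < 2906 = q_8, so the answer is 24371/1475.

24371/1475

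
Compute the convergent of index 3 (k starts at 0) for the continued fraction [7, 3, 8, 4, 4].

Using pₖ = aₖpₖ₋₁ + pₖ₋₂, qₖ = aₖqₖ₋₁ + qₖ₋₂ (with p₋₁=1, p₋₂=0, q₋₁=0, q₋₂=1):
  k=0: a=7, p=7, q=1
  k=1: a=3, p=22, q=3
  k=2: a=8, p=183, q=25
  k=3: a=4, p=754, q=103

754/103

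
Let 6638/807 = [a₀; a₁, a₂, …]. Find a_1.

6638 = 8·807 + 182   →  a_0 = 8
807 = 4·182 + 79   →  a_1 = 4

4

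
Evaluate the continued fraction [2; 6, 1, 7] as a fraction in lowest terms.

118/55

Fold from the inside: start with 7/1.
  1 + 1/7 = 8/7
  6 + 7/8 = 55/8
  2 + 8/55 = 118/55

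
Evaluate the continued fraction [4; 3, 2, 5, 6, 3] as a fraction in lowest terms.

Fold from the inside: start with 3/1.
  6 + 1/3 = 19/3
  5 + 3/19 = 98/19
  2 + 19/98 = 215/98
  3 + 98/215 = 743/215
  4 + 215/743 = 3187/743

3187/743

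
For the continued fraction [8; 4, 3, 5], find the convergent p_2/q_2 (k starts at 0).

107/13

Using pₖ = aₖpₖ₋₁ + pₖ₋₂, qₖ = aₖqₖ₋₁ + qₖ₋₂ (with p₋₁=1, p₋₂=0, q₋₁=0, q₋₂=1):
  k=0: a=8, p=8, q=1
  k=1: a=4, p=33, q=4
  k=2: a=3, p=107, q=13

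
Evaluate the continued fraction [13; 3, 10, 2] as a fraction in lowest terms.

866/65

Using pₖ = aₖpₖ₋₁ + pₖ₋₂ and qₖ = aₖqₖ₋₁ + qₖ₋₂:
  k=0: a=13, p=13, q=1
  k=1: a=3, p=40, q=3
  k=2: a=10, p=413, q=31
  k=3: a=2, p=866, q=65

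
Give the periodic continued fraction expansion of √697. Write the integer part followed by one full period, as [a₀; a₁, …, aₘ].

a₀ = ⌊√697⌋ = 26.

[26; 2, 2, 52]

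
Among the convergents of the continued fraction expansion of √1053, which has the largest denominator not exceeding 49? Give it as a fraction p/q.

649/20

√1053 = [32; 2, 4, 2, 64, …] (period length 4).
Convergents:
  p_0/q_0 = 32/1
  p_1/q_1 = 65/2
  p_2/q_2 = 292/9
  p_3/q_3 = 649/20
  p_4/q_4 = 41828/1289
q_3 = 20 ≤ 49 < 1289 = q_4, so the answer is 649/20.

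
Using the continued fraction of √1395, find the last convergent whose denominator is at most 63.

747/20

√1395 = [37; 2, 1, 6, 8, 6, 1, 2, 74, …] (period length 8).
Convergents:
  p_0/q_0 = 37/1
  p_1/q_1 = 75/2
  p_2/q_2 = 112/3
  p_3/q_3 = 747/20
  p_4/q_4 = 6088/163
q_3 = 20 ≤ 63 < 163 = q_4, so the answer is 747/20.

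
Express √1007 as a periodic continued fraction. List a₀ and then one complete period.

a₀ = ⌊√1007⌋ = 31.
With m₀=0, d₀=1 and mₖ₊₁ = dₖaₖ − mₖ, dₖ₊₁ = (n − mₖ₊₁²)/dₖ, aₖ₊₁ = ⌊(a₀+mₖ₊₁)/dₖ₊₁⌋:
  k=1: m=31, d=46, a=1
  k=2: m=15, d=17, a=2
  k=3: m=19, d=38, a=1
  k=4: m=19, d=17, a=2
  k=5: m=15, d=46, a=1
  k=6: m=31, d=1, a=62
d=1 and a=2a₀=62 at k=6, so the next step gives (m, d) = (31, 46) again — its k=1 value — and the period has length 6.

[31; 1, 2, 1, 2, 1, 62]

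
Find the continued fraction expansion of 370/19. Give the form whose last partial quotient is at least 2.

[19; 2, 9]

370 = 19·19 + 9
19 = 2·9 + 1
9 = 9·1 + 0  (stop)
So 370/19 = [19; 2, 9].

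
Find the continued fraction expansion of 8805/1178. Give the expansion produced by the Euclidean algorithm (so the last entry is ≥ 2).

[7; 2, 9, 3, 6, 3]

8805 = 7×1178 + 559
1178 = 2×559 + 60
559 = 9×60 + 19
60 = 3×19 + 3
19 = 6×3 + 1
3 = 3×1 + 0  (stop)
So 8805/1178 = [7; 2, 9, 3, 6, 3].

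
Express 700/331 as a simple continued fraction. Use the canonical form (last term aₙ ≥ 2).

700 = 2×331 + 38
331 = 8×38 + 27
38 = 1×27 + 11
27 = 2×11 + 5
11 = 2×5 + 1
5 = 5×1 + 0  (stop)
So 700/331 = [2; 8, 1, 2, 2, 5].

[2; 8, 1, 2, 2, 5]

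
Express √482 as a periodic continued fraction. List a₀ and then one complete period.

[21; 1, 20, 1, 42]

a₀ = ⌊√482⌋ = 21.
With m₀=0, d₀=1 and mₖ₊₁ = dₖaₖ − mₖ, dₖ₊₁ = (n − mₖ₊₁²)/dₖ, aₖ₊₁ = ⌊(a₀+mₖ₊₁)/dₖ₊₁⌋:
  k=1: m=21, d=41, a=1
  k=2: m=20, d=2, a=20
  k=3: m=20, d=41, a=1
  k=4: m=21, d=1, a=42
d=1 and a=2a₀=42 at k=4, so the next step gives (m, d) = (21, 41) again — its k=1 value — and the period has length 4.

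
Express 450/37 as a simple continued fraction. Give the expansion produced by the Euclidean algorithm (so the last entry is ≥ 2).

450 = 12×37 + 6
37 = 6×6 + 1
6 = 6×1 + 0  (stop)
So 450/37 = [12; 6, 6].

[12; 6, 6]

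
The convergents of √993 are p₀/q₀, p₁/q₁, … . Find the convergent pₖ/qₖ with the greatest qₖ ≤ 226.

2647/84

√993 = [31; 1, 1, 20, 1, 1, 62, …] (period length 6).
Convergents:
  p_0/q_0 = 31/1
  p_1/q_1 = 32/1
  p_2/q_2 = 63/2
  p_3/q_3 = 1292/41
  p_4/q_4 = 1355/43
  p_5/q_5 = 2647/84
  p_6/q_6 = 165469/5251
q_5 = 84 ≤ 226 < 5251 = q_6, so the answer is 2647/84.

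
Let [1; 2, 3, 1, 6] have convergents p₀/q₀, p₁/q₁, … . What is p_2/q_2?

Using pₖ = aₖpₖ₋₁ + pₖ₋₂, qₖ = aₖqₖ₋₁ + qₖ₋₂ (with p₋₁=1, p₋₂=0, q₋₁=0, q₋₂=1):
  k=0: a=1, p=1, q=1
  k=1: a=2, p=3, q=2
  k=2: a=3, p=10, q=7

10/7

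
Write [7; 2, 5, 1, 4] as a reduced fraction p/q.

Using pₖ = aₖpₖ₋₁ + pₖ₋₂ and qₖ = aₖqₖ₋₁ + qₖ₋₂:
  k=0: a=7, p=7, q=1
  k=1: a=2, p=15, q=2
  k=2: a=5, p=82, q=11
  k=3: a=1, p=97, q=13
  k=4: a=4, p=470, q=63

470/63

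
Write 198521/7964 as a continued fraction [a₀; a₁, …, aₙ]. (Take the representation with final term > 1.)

[24; 1, 12, 1, 3, 12, 1, 10]

198521 = 24*7964 + 7385
7964 = 1*7385 + 579
7385 = 12*579 + 437
579 = 1*437 + 142
437 = 3*142 + 11
142 = 12*11 + 10
11 = 1*10 + 1
10 = 10*1 + 0  (stop)
So 198521/7964 = [24; 1, 12, 1, 3, 12, 1, 10].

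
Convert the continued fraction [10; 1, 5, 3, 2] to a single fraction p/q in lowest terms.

Using pₖ = aₖpₖ₋₁ + pₖ₋₂ and qₖ = aₖqₖ₋₁ + qₖ₋₂:
  k=0: a=10, p=10, q=1
  k=1: a=1, p=11, q=1
  k=2: a=5, p=65, q=6
  k=3: a=3, p=206, q=19
  k=4: a=2, p=477, q=44

477/44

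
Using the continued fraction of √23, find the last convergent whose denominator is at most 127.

√23 = [4; 1, 3, 1, 8, …] (period length 4).
Convergents:
  p_0/q_0 = 4/1
  p_1/q_1 = 5/1
  p_2/q_2 = 19/4
  p_3/q_3 = 24/5
  p_4/q_4 = 211/44
  p_5/q_5 = 235/49
  p_6/q_6 = 916/191
q_5 = 49 ≤ 127 < 191 = q_6, so the answer is 235/49.

235/49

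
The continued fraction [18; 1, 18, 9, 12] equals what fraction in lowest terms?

39468/2083

Using pₖ = aₖpₖ₋₁ + pₖ₋₂ and qₖ = aₖqₖ₋₁ + qₖ₋₂:
  k=0: a=18, p=18, q=1
  k=1: a=1, p=19, q=1
  k=2: a=18, p=360, q=19
  k=3: a=9, p=3259, q=172
  k=4: a=12, p=39468, q=2083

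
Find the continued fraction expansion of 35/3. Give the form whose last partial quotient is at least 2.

35 = 11*3 + 2
3 = 1*2 + 1
2 = 2*1 + 0  (stop)
So 35/3 = [11; 1, 2].

[11; 1, 2]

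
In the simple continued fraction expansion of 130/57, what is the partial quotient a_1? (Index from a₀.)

3

130 = 2·57 + 16   →  a_0 = 2
57 = 3·16 + 9   →  a_1 = 3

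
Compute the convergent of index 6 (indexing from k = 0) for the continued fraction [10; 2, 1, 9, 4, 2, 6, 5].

17803/1721

Using pₖ = aₖpₖ₋₁ + pₖ₋₂, qₖ = aₖqₖ₋₁ + qₖ₋₂ (with p₋₁=1, p₋₂=0, q₋₁=0, q₋₂=1):
  k=0: a=10, p=10, q=1
  k=1: a=2, p=21, q=2
  k=2: a=1, p=31, q=3
  k=3: a=9, p=300, q=29
  k=4: a=4, p=1231, q=119
  k=5: a=2, p=2762, q=267
  k=6: a=6, p=17803, q=1721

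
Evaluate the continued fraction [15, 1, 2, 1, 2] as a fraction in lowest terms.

173/11

Using pₖ = aₖpₖ₋₁ + pₖ₋₂ and qₖ = aₖqₖ₋₁ + qₖ₋₂:
  k=0: a=15, p=15, q=1
  k=1: a=1, p=16, q=1
  k=2: a=2, p=47, q=3
  k=3: a=1, p=63, q=4
  k=4: a=2, p=173, q=11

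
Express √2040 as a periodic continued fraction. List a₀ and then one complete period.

a₀ = ⌊√2040⌋ = 45.
With m₀=0, d₀=1 and mₖ₊₁ = dₖaₖ − mₖ, dₖ₊₁ = (n − mₖ₊₁²)/dₖ, aₖ₊₁ = ⌊(a₀+mₖ₊₁)/dₖ₊₁⌋:
  k=1: m=45, d=15, a=6
  k=2: m=45, d=1, a=90
d=1 and a=2a₀=90 at k=2, so the next step gives (m, d) = (45, 15) again — its k=1 value — and the period has length 2.

[45; 6, 90]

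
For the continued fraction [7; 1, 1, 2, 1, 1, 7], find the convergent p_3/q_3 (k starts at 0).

38/5

Using pₖ = aₖpₖ₋₁ + pₖ₋₂, qₖ = aₖqₖ₋₁ + qₖ₋₂ (with p₋₁=1, p₋₂=0, q₋₁=0, q₋₂=1):
  k=0: a=7, p=7, q=1
  k=1: a=1, p=8, q=1
  k=2: a=1, p=15, q=2
  k=3: a=2, p=38, q=5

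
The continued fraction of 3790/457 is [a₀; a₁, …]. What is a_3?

3790 = 8·457 + 134   →  a_0 = 8
457 = 3·134 + 55   →  a_1 = 3
134 = 2·55 + 24   →  a_2 = 2
55 = 2·24 + 7   →  a_3 = 2

2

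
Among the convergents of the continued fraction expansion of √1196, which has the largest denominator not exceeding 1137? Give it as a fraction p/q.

√1196 = [34; 1, 1, 2, 1, 1, 68, …] (period length 6).
Convergents:
  p_0/q_0 = 34/1
  p_1/q_1 = 35/1
  p_2/q_2 = 69/2
  p_3/q_3 = 173/5
  p_4/q_4 = 242/7
  p_5/q_5 = 415/12
  p_6/q_6 = 28462/823
  p_7/q_7 = 28877/835
  p_8/q_8 = 57339/1658
q_7 = 835 ≤ 1137 < 1658 = q_8, so the answer is 28877/835.

28877/835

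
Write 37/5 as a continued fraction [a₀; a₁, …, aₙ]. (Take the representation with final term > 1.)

37 = 7×5 + 2
5 = 2×2 + 1
2 = 2×1 + 0  (stop)
So 37/5 = [7; 2, 2].

[7; 2, 2]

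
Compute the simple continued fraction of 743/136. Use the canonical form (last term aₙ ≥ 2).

[5; 2, 6, 3, 3]

743 = 5*136 + 63
136 = 2*63 + 10
63 = 6*10 + 3
10 = 3*3 + 1
3 = 3*1 + 0  (stop)
So 743/136 = [5; 2, 6, 3, 3].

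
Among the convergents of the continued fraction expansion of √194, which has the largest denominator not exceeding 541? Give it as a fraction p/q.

√194 = [13; 1, 12, 1, 26, …] (period length 4).
Convergents:
  p_0/q_0 = 13/1
  p_1/q_1 = 14/1
  p_2/q_2 = 181/13
  p_3/q_3 = 195/14
  p_4/q_4 = 5251/377
  p_5/q_5 = 5446/391
  p_6/q_6 = 70603/5069
q_5 = 391 ≤ 541 < 5069 = q_6, so the answer is 5446/391.

5446/391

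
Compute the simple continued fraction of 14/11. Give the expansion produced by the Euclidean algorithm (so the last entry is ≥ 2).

[1; 3, 1, 2]

14 = 1×11 + 3
11 = 3×3 + 2
3 = 1×2 + 1
2 = 2×1 + 0  (stop)
So 14/11 = [1; 3, 1, 2].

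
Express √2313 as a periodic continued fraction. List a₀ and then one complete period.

a₀ = ⌊√2313⌋ = 48.
With m₀=0, d₀=1 and mₖ₊₁ = dₖaₖ − mₖ, dₖ₊₁ = (n − mₖ₊₁²)/dₖ, aₖ₊₁ = ⌊(a₀+mₖ₊₁)/dₖ₊₁⌋:
  k=1: m=48, d=9, a=10
  k=2: m=42, d=61, a=1
  k=3: m=19, d=32, a=2
  k=4: m=45, d=9, a=10
  k=5: m=45, d=32, a=2
  k=6: m=19, d=61, a=1
  k=7: m=42, d=9, a=10
  k=8: m=48, d=1, a=96
d=1 and a=2a₀=96 at k=8, so the next step gives (m, d) = (48, 9) again — its k=1 value — and the period has length 8.

[48; 10, 1, 2, 10, 2, 1, 10, 96]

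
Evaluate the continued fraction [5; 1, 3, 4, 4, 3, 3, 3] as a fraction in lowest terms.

Fold from the inside: start with 3/1.
  3 + 1/3 = 10/3
  3 + 3/10 = 33/10
  4 + 10/33 = 142/33
  4 + 33/142 = 601/142
  3 + 142/601 = 1945/601
  1 + 601/1945 = 2546/1945
  5 + 1945/2546 = 14675/2546

14675/2546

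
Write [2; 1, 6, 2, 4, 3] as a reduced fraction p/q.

619/216

Using pₖ = aₖpₖ₋₁ + pₖ₋₂ and qₖ = aₖqₖ₋₁ + qₖ₋₂:
  k=0: a=2, p=2, q=1
  k=1: a=1, p=3, q=1
  k=2: a=6, p=20, q=7
  k=3: a=2, p=43, q=15
  k=4: a=4, p=192, q=67
  k=5: a=3, p=619, q=216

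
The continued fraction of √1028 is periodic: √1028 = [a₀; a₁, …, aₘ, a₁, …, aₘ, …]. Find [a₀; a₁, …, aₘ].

a₀ = ⌊√1028⌋ = 32.
With m₀=0, d₀=1 and mₖ₊₁ = dₖaₖ − mₖ, dₖ₊₁ = (n − mₖ₊₁²)/dₖ, aₖ₊₁ = ⌊(a₀+mₖ₊₁)/dₖ₊₁⌋:
  k=1: m=32, d=4, a=16
  k=2: m=32, d=1, a=64
d=1 and a=2a₀=64 at k=2, so the next step gives (m, d) = (32, 4) again — its k=1 value — and the period has length 2.

[32; 16, 64]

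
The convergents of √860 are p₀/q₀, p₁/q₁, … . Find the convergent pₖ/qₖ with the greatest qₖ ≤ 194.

√860 = [29; 3, 14, 3, 58, …] (period length 4).
Convergents:
  p_0/q_0 = 29/1
  p_1/q_1 = 88/3
  p_2/q_2 = 1261/43
  p_3/q_3 = 3871/132
  p_4/q_4 = 225779/7699
q_3 = 132 ≤ 194 < 7699 = q_4, so the answer is 3871/132.

3871/132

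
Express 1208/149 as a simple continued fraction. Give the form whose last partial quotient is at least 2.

1208 = 8×149 + 16
149 = 9×16 + 5
16 = 3×5 + 1
5 = 5×1 + 0  (stop)
So 1208/149 = [8; 9, 3, 5].

[8; 9, 3, 5]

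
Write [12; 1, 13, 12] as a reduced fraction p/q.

2185/169

Fold from the inside: start with 12/1.
  13 + 1/12 = 157/12
  1 + 12/157 = 169/157
  12 + 157/169 = 2185/169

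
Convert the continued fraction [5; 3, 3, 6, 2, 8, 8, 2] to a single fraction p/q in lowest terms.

Using pₖ = aₖpₖ₋₁ + pₖ₋₂ and qₖ = aₖqₖ₋₁ + qₖ₋₂:
  k=0: a=5, p=5, q=1
  k=1: a=3, p=16, q=3
  k=2: a=3, p=53, q=10
  k=3: a=6, p=334, q=63
  k=4: a=2, p=721, q=136
  k=5: a=8, p=6102, q=1151
  k=6: a=8, p=49537, q=9344
  k=7: a=2, p=105176, q=19839

105176/19839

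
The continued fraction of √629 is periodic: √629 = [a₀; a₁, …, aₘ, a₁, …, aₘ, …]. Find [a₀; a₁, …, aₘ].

[25; 12, 1, 1, 12, 50]

a₀ = ⌊√629⌋ = 25.
With m₀=0, d₀=1 and mₖ₊₁ = dₖaₖ − mₖ, dₖ₊₁ = (n − mₖ₊₁²)/dₖ, aₖ₊₁ = ⌊(a₀+mₖ₊₁)/dₖ₊₁⌋:
  k=1: m=25, d=4, a=12
  k=2: m=23, d=25, a=1
  k=3: m=2, d=25, a=1
  k=4: m=23, d=4, a=12
  k=5: m=25, d=1, a=50
d=1 and a=2a₀=50 at k=5, so the next step gives (m, d) = (25, 4) again — its k=1 value — and the period has length 5.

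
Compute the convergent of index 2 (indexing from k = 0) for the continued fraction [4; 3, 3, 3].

Using pₖ = aₖpₖ₋₁ + pₖ₋₂, qₖ = aₖqₖ₋₁ + qₖ₋₂ (with p₋₁=1, p₋₂=0, q₋₁=0, q₋₂=1):
  k=0: a=4, p=4, q=1
  k=1: a=3, p=13, q=3
  k=2: a=3, p=43, q=10

43/10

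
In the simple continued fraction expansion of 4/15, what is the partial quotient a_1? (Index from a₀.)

4 = 0·15 + 4   →  a_0 = 0
15 = 3·4 + 3   →  a_1 = 3

3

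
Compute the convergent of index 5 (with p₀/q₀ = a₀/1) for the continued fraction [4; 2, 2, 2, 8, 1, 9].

Using pₖ = aₖpₖ₋₁ + pₖ₋₂, qₖ = aₖqₖ₋₁ + qₖ₋₂ (with p₋₁=1, p₋₂=0, q₋₁=0, q₋₂=1):
  k=0: a=4, p=4, q=1
  k=1: a=2, p=9, q=2
  k=2: a=2, p=22, q=5
  k=3: a=2, p=53, q=12
  k=4: a=8, p=446, q=101
  k=5: a=1, p=499, q=113

499/113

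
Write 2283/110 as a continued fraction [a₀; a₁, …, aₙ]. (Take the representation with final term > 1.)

2283 = 20×110 + 83
110 = 1×83 + 27
83 = 3×27 + 2
27 = 13×2 + 1
2 = 2×1 + 0  (stop)
So 2283/110 = [20; 1, 3, 13, 2].

[20; 1, 3, 13, 2]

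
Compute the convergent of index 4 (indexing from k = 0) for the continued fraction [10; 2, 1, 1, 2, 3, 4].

Using pₖ = aₖpₖ₋₁ + pₖ₋₂, qₖ = aₖqₖ₋₁ + qₖ₋₂ (with p₋₁=1, p₋₂=0, q₋₁=0, q₋₂=1):
  k=0: a=10, p=10, q=1
  k=1: a=2, p=21, q=2
  k=2: a=1, p=31, q=3
  k=3: a=1, p=52, q=5
  k=4: a=2, p=135, q=13

135/13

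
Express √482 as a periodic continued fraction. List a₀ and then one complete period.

a₀ = ⌊√482⌋ = 21.
With m₀=0, d₀=1 and mₖ₊₁ = dₖaₖ − mₖ, dₖ₊₁ = (n − mₖ₊₁²)/dₖ, aₖ₊₁ = ⌊(a₀+mₖ₊₁)/dₖ₊₁⌋:
  k=1: m=21, d=41, a=1
  k=2: m=20, d=2, a=20
  k=3: m=20, d=41, a=1
  k=4: m=21, d=1, a=42
d=1 and a=2a₀=42 at k=4, so the next step gives (m, d) = (21, 41) again — its k=1 value — and the period has length 4.

[21; 1, 20, 1, 42]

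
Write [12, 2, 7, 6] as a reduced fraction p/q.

1147/92

Using pₖ = aₖpₖ₋₁ + pₖ₋₂ and qₖ = aₖqₖ₋₁ + qₖ₋₂:
  k=0: a=12, p=12, q=1
  k=1: a=2, p=25, q=2
  k=2: a=7, p=187, q=15
  k=3: a=6, p=1147, q=92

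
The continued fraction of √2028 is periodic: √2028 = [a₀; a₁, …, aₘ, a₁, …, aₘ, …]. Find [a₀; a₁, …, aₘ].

a₀ = ⌊√2028⌋ = 45.
With m₀=0, d₀=1 and mₖ₊₁ = dₖaₖ − mₖ, dₖ₊₁ = (n − mₖ₊₁²)/dₖ, aₖ₊₁ = ⌊(a₀+mₖ₊₁)/dₖ₊₁⌋:
  k=1: m=45, d=3, a=30
  k=2: m=45, d=1, a=90
d=1 and a=2a₀=90 at k=2, so the next step gives (m, d) = (45, 3) again — its k=1 value — and the period has length 2.

[45; 30, 90]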